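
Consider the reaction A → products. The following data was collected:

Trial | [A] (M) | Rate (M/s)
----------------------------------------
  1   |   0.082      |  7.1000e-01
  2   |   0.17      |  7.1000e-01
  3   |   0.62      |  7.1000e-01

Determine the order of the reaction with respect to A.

zeroth order (0)

Step 1: Compare trials - when concentration changes, rate stays constant.
Step 2: rate₂/rate₁ = 7.1000e-01/7.1000e-01 = 1
Step 3: [A]₂/[A]₁ = 0.17/0.082 = 2.073
Step 4: Since rate ratio ≈ (conc ratio)^0, the reaction is zeroth order.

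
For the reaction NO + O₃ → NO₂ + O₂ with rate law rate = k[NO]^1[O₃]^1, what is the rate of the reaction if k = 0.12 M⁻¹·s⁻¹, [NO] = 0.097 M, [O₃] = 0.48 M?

0.005587 M/s

Step 1: The rate law is rate = k[NO]^1[O₃]^1
Step 2: Substitute: rate = 0.12 × (0.097)^1 × (0.48)^1
Step 3: rate = 0.12 × 0.097 × 0.48 = 0.0055872 M/s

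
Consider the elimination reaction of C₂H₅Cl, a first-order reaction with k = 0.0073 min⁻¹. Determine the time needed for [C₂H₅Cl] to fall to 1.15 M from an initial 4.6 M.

189.9 min

Step 1: For first-order: t = ln([C₂H₅Cl]₀/[C₂H₅Cl])/k
Step 2: t = ln(4.6/1.15)/0.0073
Step 3: t = ln(4)/0.0073
Step 4: t = 1.386/0.0073 = 189.9 min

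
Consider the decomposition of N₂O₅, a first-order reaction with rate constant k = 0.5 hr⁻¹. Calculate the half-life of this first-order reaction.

1.386 hr

Step 1: For a first-order reaction, t₁/₂ = ln(2)/k
Step 2: t₁/₂ = ln(2)/0.5
Step 3: t₁/₂ = 0.6931/0.5 = 1.386 hr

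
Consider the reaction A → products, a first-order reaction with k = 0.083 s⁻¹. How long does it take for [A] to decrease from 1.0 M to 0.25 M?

16.7 s

Step 1: For first-order: t = ln([A]₀/[A])/k
Step 2: t = ln(1.0/0.25)/0.083
Step 3: t = ln(4)/0.083
Step 4: t = 1.386/0.083 = 16.7 s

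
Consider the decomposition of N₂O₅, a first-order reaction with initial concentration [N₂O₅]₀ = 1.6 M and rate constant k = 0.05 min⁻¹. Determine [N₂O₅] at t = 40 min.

0.2165 M

Step 1: For a first-order reaction: [N₂O₅] = [N₂O₅]₀ × e^(-kt)
Step 2: [N₂O₅] = 1.6 × e^(-0.05 × 40)
Step 3: [N₂O₅] = 1.6 × e^(-2)
Step 4: [N₂O₅] = 1.6 × 0.135335 = 0.2165 M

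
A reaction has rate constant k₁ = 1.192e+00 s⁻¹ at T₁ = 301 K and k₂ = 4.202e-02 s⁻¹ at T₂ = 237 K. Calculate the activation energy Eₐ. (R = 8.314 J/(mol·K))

31.0 kJ/mol

Step 1: Use the two-temperature Arrhenius form: ln(k₂/k₁) = -Eₐ/R × (1/T₂ - 1/T₁)
Step 2: ln(k₂/k₁) = ln(4.202e-02/1.192e+00) = ln(0.0352517) = -3.34524
Step 3: 1/T₂ - 1/T₁ = 1/237 - 1/301 = 8.971501e-04 K⁻¹
Step 4: Eₐ = -R × ln(k₂/k₁) / (1/T₂ - 1/T₁) = -8.314 × -3.34524 / 8.971501e-04
Step 5: Eₐ = 3.1001e+04 J/mol = 31.0 kJ/mol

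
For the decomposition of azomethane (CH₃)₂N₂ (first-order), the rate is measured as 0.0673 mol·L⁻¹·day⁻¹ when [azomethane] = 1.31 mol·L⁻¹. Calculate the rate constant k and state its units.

0.05137 day⁻¹

Step 1: rate = k[azomethane]^1, so k = rate / [azomethane]^1.
Step 2: k = 0.0673 / (1.31)^1 = 0.0673 / 1.31.
Step 3: k = 0.05137 day⁻¹.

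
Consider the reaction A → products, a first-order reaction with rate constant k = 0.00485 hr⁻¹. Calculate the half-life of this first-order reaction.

142.9 hr

Step 1: For a first-order reaction, t₁/₂ = ln(2)/k
Step 2: t₁/₂ = ln(2)/0.00485
Step 3: t₁/₂ = 0.6931/0.00485 = 142.9 hr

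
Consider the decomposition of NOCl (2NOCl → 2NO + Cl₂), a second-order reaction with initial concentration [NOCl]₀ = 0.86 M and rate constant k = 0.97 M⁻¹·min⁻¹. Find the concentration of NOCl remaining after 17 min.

0.05665 M

Step 1: For a second-order reaction: 1/[NOCl] = 1/[NOCl]₀ + kt
Step 2: 1/[NOCl] = 1/0.86 + 0.97 × 17
Step 3: 1/[NOCl] = 1.163 + 16.49 = 17.65
Step 4: [NOCl] = 1/17.65 = 0.05665 M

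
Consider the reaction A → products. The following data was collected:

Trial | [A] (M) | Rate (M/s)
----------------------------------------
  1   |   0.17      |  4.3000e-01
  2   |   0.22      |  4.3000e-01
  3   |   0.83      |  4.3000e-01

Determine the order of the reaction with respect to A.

zeroth order (0)

Step 1: Compare trials - when concentration changes, rate stays constant.
Step 2: rate₂/rate₁ = 4.3000e-01/4.3000e-01 = 1
Step 3: [A]₂/[A]₁ = 0.22/0.17 = 1.294
Step 4: Since rate ratio ≈ (conc ratio)^0, the reaction is zeroth order.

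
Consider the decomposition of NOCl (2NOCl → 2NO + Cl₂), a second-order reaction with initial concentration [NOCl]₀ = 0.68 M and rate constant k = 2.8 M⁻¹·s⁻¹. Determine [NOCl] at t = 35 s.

0.01005 M

Step 1: For a second-order reaction: 1/[NOCl] = 1/[NOCl]₀ + kt
Step 2: 1/[NOCl] = 1/0.68 + 2.8 × 35
Step 3: 1/[NOCl] = 1.471 + 98 = 99.47
Step 4: [NOCl] = 1/99.47 = 0.01005 M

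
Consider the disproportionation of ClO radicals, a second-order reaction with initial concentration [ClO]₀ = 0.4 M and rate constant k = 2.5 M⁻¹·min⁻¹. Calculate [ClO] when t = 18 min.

0.02105 M

Step 1: For a second-order reaction: 1/[ClO] = 1/[ClO]₀ + kt
Step 2: 1/[ClO] = 1/0.4 + 2.5 × 18
Step 3: 1/[ClO] = 2.5 + 45 = 47.5
Step 4: [ClO] = 1/47.5 = 0.02105 M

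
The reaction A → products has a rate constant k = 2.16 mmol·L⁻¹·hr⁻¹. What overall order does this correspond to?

zeroth order (0)

Step 1: The units of k for an nth-order reaction are (concentration)^(1-n)·(time)⁻¹.
Step 2: Here k has units mmol·L⁻¹·hr⁻¹, so the concentration exponent is 1.
Step 3: 1 - n = 1 ⇒ n = 0. The reaction is zeroth order.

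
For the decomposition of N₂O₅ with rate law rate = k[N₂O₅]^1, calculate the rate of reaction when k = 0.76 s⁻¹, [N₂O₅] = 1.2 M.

0.912 M/s

Step 1: Identify the rate law: rate = k[N₂O₅]^1
Step 2: Substitute values: rate = 0.76 × (1.2)^1
Step 3: Calculate: rate = 0.76 × 1.2 = 0.912 M/s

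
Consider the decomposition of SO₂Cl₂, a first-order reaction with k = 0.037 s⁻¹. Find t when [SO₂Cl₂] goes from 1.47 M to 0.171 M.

58.14 s

Step 1: For first-order: t = ln([SO₂Cl₂]₀/[SO₂Cl₂])/k
Step 2: t = ln(1.47/0.171)/0.037
Step 3: t = ln(8.596)/0.037
Step 4: t = 2.151/0.037 = 58.14 s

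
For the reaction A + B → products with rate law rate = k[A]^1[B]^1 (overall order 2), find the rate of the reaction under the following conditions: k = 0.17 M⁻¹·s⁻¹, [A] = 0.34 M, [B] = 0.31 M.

0.01792 M/s

Step 1: The rate law is rate = k[A]^1[B]^1, overall order = 1+1 = 2
Step 2: Substitute values: rate = 0.17 × (0.34)^1 × (0.31)^1
Step 3: rate = 0.17 × 0.34 × 0.31 = 0.017918 M/s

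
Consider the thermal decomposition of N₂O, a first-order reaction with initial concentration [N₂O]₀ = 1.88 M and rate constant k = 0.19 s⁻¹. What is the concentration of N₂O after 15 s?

0.1087 M

Step 1: For a first-order reaction: [N₂O] = [N₂O]₀ × e^(-kt)
Step 2: [N₂O] = 1.88 × e^(-0.19 × 15)
Step 3: [N₂O] = 1.88 × e^(-2.85)
Step 4: [N₂O] = 1.88 × 0.0578443 = 0.1087 M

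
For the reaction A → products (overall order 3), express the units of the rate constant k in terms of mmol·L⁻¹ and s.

(mmol·L⁻¹)⁻²·s⁻¹

Step 1: For overall order n, rate = k × (concentration)^n.
Step 2: Rate has units mmol·L⁻¹·s⁻¹; concentration term has units (mmol·L⁻¹)^3.
Step 3: k = rate / (concentration)^n, so units of k = (mmol·L⁻¹)^(1-3)·s⁻¹ = (mmol·L⁻¹)⁻²·s⁻¹.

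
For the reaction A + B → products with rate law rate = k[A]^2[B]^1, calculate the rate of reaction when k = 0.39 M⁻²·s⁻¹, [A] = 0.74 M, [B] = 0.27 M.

0.05766 M/s

Step 1: The rate law is rate = k[A]^2[B]^1
Step 2: Substitute: rate = 0.39 × (0.74)^2 × (0.27)^1
Step 3: rate = 0.39 × 0.5476 × 0.27 = 0.0576623 M/s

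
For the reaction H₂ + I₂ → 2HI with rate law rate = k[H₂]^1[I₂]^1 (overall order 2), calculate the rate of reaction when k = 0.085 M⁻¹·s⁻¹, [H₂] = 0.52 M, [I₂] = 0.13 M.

0.005746 M/s

Step 1: The rate law is rate = k[H₂]^1[I₂]^1, overall order = 1+1 = 2
Step 2: Substitute values: rate = 0.085 × (0.52)^1 × (0.13)^1
Step 3: rate = 0.085 × 0.52 × 0.13 = 0.005746 M/s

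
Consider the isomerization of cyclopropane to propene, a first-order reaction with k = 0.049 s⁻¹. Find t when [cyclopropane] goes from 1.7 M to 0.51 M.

24.57 s

Step 1: For first-order: t = ln([cyclopropane]₀/[cyclopropane])/k
Step 2: t = ln(1.7/0.51)/0.049
Step 3: t = ln(3.333)/0.049
Step 4: t = 1.204/0.049 = 24.57 s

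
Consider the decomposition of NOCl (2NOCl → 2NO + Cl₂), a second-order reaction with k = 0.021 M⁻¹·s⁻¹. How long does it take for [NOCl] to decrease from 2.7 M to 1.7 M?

10.37 s

Step 1: For second-order: t = (1/[NOCl] - 1/[NOCl]₀)/k
Step 2: t = (1/1.7 - 1/2.7)/0.021
Step 3: t = (0.5882 - 0.3704)/0.021
Step 4: t = 0.2179/0.021 = 10.37 s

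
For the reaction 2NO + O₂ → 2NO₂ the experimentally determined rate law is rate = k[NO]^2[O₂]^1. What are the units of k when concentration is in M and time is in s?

M⁻²·s⁻¹

Step 1: Overall order = 2 + 1 = 3.
Step 2: rate has units M·s⁻¹; [NO]^2[O₂]^1 has units M^3.
Step 3: k = rate/([NO]^2[O₂]^1), so units of k = M^(1-3)·s⁻¹ = M⁻²·s⁻¹.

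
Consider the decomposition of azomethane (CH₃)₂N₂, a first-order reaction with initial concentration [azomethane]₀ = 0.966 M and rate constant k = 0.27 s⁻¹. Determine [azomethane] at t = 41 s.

1.504e-05 M

Step 1: For a first-order reaction: [azomethane] = [azomethane]₀ × e^(-kt)
Step 2: [azomethane] = 0.966 × e^(-0.27 × 41)
Step 3: [azomethane] = 0.966 × e^(-11.07)
Step 4: [azomethane] = 0.966 × 1.55726e-05 = 1.504e-05 M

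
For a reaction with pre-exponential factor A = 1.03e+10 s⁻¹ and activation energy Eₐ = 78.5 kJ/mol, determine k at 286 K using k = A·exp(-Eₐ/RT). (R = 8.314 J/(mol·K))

4.73e-05 s⁻¹

Step 1: Use the Arrhenius equation: k = A × exp(-Eₐ/RT)
Step 2: Convert Eₐ to J/mol: 78.5 kJ/mol = 78500 J/mol
Step 3: Calculate the exponent: -Eₐ/(RT) = -78500/(8.314 × 286) = -33.01365
Step 4: k = 1.03e+10 × exp(-33.01365)
Step 5: k = 1.03e+10 × 4.59572e-15 = 4.7336e-05 s⁻¹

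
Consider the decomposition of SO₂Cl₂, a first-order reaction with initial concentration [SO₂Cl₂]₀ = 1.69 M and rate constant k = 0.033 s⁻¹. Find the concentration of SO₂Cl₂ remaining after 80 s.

0.1206 M

Step 1: For a first-order reaction: [SO₂Cl₂] = [SO₂Cl₂]₀ × e^(-kt)
Step 2: [SO₂Cl₂] = 1.69 × e^(-0.033 × 80)
Step 3: [SO₂Cl₂] = 1.69 × e^(-2.64)
Step 4: [SO₂Cl₂] = 1.69 × 0.0713613 = 0.1206 M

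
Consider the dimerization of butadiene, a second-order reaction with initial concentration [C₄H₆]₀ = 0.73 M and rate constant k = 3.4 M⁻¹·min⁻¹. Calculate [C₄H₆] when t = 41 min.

0.007104 M

Step 1: For a second-order reaction: 1/[C₄H₆] = 1/[C₄H₆]₀ + kt
Step 2: 1/[C₄H₆] = 1/0.73 + 3.4 × 41
Step 3: 1/[C₄H₆] = 1.37 + 139.4 = 140.8
Step 4: [C₄H₆] = 1/140.8 = 0.007104 M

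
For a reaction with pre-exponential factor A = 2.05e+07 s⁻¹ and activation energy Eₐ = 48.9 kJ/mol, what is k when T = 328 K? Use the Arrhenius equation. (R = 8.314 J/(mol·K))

3.34e-01 s⁻¹

Step 1: Use the Arrhenius equation: k = A × exp(-Eₐ/RT)
Step 2: Convert Eₐ to J/mol: 48.9 kJ/mol = 48900 J/mol
Step 3: Calculate the exponent: -Eₐ/(RT) = -48900/(8.314 × 328) = -17.93185
Step 4: k = 2.05e+07 × exp(-17.93185)
Step 5: k = 2.05e+07 × 1.63041e-08 = 3.3423e-01 s⁻¹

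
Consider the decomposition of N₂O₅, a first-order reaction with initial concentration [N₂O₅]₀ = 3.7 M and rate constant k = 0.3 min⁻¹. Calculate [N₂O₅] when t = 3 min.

1.504 M

Step 1: For a first-order reaction: [N₂O₅] = [N₂O₅]₀ × e^(-kt)
Step 2: [N₂O₅] = 3.7 × e^(-0.3 × 3)
Step 3: [N₂O₅] = 3.7 × e^(-0.9)
Step 4: [N₂O₅] = 3.7 × 0.40657 = 1.504 M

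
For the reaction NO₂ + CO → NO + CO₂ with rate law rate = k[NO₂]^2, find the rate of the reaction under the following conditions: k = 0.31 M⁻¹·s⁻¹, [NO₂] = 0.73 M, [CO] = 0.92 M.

0.1652 M/s

Step 1: The rate law is rate = k[NO₂]^2
Step 2: Note that the rate does not depend on [CO] (zero order in CO).
Step 3: rate = 0.31 × (0.73)^2 = 0.165199 M/s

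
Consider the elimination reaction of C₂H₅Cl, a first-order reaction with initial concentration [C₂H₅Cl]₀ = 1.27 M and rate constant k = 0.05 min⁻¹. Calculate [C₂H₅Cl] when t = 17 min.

0.5428 M

Step 1: For a first-order reaction: [C₂H₅Cl] = [C₂H₅Cl]₀ × e^(-kt)
Step 2: [C₂H₅Cl] = 1.27 × e^(-0.05 × 17)
Step 3: [C₂H₅Cl] = 1.27 × e^(-0.85)
Step 4: [C₂H₅Cl] = 1.27 × 0.427415 = 0.5428 M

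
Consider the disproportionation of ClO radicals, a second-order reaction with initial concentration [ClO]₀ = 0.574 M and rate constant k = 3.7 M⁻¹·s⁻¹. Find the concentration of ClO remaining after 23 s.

0.01152 M

Step 1: For a second-order reaction: 1/[ClO] = 1/[ClO]₀ + kt
Step 2: 1/[ClO] = 1/0.574 + 3.7 × 23
Step 3: 1/[ClO] = 1.742 + 85.1 = 86.84
Step 4: [ClO] = 1/86.84 = 0.01152 M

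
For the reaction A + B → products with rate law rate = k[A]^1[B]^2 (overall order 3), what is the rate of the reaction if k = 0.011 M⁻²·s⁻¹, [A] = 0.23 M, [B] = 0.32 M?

0.0002591 M/s

Step 1: The rate law is rate = k[A]^1[B]^2, overall order = 1+2 = 3
Step 2: Substitute values: rate = 0.011 × (0.23)^1 × (0.32)^2
Step 3: rate = 0.011 × 0.23 × 0.1024 = 0.000259072 M/s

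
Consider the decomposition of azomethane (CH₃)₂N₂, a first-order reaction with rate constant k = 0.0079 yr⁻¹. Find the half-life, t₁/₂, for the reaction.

87.74 yr

Step 1: For a first-order reaction, t₁/₂ = ln(2)/k
Step 2: t₁/₂ = ln(2)/0.0079
Step 3: t₁/₂ = 0.6931/0.0079 = 87.74 yr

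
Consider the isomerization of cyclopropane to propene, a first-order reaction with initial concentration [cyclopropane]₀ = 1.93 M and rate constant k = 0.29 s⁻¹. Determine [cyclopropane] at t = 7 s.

0.2535 M

Step 1: For a first-order reaction: [cyclopropane] = [cyclopropane]₀ × e^(-kt)
Step 2: [cyclopropane] = 1.93 × e^(-0.29 × 7)
Step 3: [cyclopropane] = 1.93 × e^(-2.03)
Step 4: [cyclopropane] = 1.93 × 0.131336 = 0.2535 M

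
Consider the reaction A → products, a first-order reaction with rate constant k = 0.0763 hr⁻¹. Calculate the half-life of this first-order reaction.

9.084 hr

Step 1: For a first-order reaction, t₁/₂ = ln(2)/k
Step 2: t₁/₂ = ln(2)/0.0763
Step 3: t₁/₂ = 0.6931/0.0763 = 9.084 hr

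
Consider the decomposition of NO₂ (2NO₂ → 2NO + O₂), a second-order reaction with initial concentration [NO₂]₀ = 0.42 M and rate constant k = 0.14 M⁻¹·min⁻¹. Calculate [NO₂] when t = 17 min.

0.21 M

Step 1: For a second-order reaction: 1/[NO₂] = 1/[NO₂]₀ + kt
Step 2: 1/[NO₂] = 1/0.42 + 0.14 × 17
Step 3: 1/[NO₂] = 2.381 + 2.38 = 4.761
Step 4: [NO₂] = 1/4.761 = 0.21 M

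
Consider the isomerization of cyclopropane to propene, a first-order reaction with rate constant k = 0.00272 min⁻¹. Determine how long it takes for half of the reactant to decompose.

254.8 min

Step 1: For a first-order reaction, t₁/₂ = ln(2)/k
Step 2: t₁/₂ = ln(2)/0.00272
Step 3: t₁/₂ = 0.6931/0.00272 = 254.8 min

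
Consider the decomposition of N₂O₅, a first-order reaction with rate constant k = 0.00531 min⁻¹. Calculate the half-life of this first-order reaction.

130.5 min

Step 1: For a first-order reaction, t₁/₂ = ln(2)/k
Step 2: t₁/₂ = ln(2)/0.00531
Step 3: t₁/₂ = 0.6931/0.00531 = 130.5 min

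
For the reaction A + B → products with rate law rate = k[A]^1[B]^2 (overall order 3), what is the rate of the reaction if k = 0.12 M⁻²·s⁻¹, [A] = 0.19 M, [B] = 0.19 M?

0.0008231 M/s

Step 1: The rate law is rate = k[A]^1[B]^2, overall order = 1+2 = 3
Step 2: Substitute values: rate = 0.12 × (0.19)^1 × (0.19)^2
Step 3: rate = 0.12 × 0.19 × 0.0361 = 0.00082308 M/s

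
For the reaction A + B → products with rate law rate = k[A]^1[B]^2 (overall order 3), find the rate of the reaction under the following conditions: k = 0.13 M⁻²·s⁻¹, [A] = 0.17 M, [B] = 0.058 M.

7.434e-05 M/s

Step 1: The rate law is rate = k[A]^1[B]^2, overall order = 1+2 = 3
Step 2: Substitute values: rate = 0.13 × (0.17)^1 × (0.058)^2
Step 3: rate = 0.13 × 0.17 × 0.003364 = 7.43444e-05 M/s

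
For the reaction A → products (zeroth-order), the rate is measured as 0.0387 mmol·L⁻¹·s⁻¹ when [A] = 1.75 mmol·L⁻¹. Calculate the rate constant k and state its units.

0.0387 mmol·L⁻¹·s⁻¹

Step 1: For a zeroth-order reaction, rate = k (independent of concentration).
Step 2: k = rate = 0.0387 mmol·L⁻¹·s⁻¹.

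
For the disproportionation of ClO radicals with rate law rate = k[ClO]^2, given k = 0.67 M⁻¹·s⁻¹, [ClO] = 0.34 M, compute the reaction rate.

0.07745 M/s

Step 1: Identify the rate law: rate = k[ClO]^2
Step 2: Substitute values: rate = 0.67 × (0.34)^2
Step 3: Calculate: rate = 0.67 × 0.1156 = 0.077452 M/s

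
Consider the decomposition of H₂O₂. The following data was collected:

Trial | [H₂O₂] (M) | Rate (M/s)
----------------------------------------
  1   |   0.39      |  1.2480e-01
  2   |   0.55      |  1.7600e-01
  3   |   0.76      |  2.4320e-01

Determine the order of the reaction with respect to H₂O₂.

first order (1)

Step 1: Compare trials to find order n where rate₂/rate₁ = ([H₂O₂]₂/[H₂O₂]₁)^n
Step 2: rate₂/rate₁ = 1.7600e-01/1.2480e-01 = 1.41
Step 3: [H₂O₂]₂/[H₂O₂]₁ = 0.55/0.39 = 1.41
Step 4: n = ln(1.41)/ln(1.41) = 1.00 ≈ 1
Step 5: The reaction is first order in H₂O₂.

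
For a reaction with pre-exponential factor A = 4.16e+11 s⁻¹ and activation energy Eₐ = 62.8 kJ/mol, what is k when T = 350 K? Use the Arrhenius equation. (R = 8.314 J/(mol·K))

1.76e+02 s⁻¹

Step 1: Use the Arrhenius equation: k = A × exp(-Eₐ/RT)
Step 2: Convert Eₐ to J/mol: 62.8 kJ/mol = 62800 J/mol
Step 3: Calculate the exponent: -Eₐ/(RT) = -62800/(8.314 × 350) = -21.58150
Step 4: k = 4.16e+11 × exp(-21.58150)
Step 5: k = 4.16e+11 × 4.23910e-10 = 1.7635e+02 s⁻¹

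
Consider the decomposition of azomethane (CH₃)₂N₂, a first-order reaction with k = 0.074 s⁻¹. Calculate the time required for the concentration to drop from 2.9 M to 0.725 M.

18.73 s

Step 1: For first-order: t = ln([azomethane]₀/[azomethane])/k
Step 2: t = ln(2.9/0.725)/0.074
Step 3: t = ln(4)/0.074
Step 4: t = 1.386/0.074 = 18.73 s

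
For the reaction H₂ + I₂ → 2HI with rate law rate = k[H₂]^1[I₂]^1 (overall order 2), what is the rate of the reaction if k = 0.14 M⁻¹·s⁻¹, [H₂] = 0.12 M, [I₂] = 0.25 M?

0.0042 M/s

Step 1: The rate law is rate = k[H₂]^1[I₂]^1, overall order = 1+1 = 2
Step 2: Substitute values: rate = 0.14 × (0.12)^1 × (0.25)^1
Step 3: rate = 0.14 × 0.12 × 0.25 = 0.0042 M/s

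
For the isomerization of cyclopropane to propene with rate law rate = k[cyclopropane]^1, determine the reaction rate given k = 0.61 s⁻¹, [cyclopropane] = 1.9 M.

1.159 M/s

Step 1: Identify the rate law: rate = k[cyclopropane]^1
Step 2: Substitute values: rate = 0.61 × (1.9)^1
Step 3: Calculate: rate = 0.61 × 1.9 = 1.159 M/s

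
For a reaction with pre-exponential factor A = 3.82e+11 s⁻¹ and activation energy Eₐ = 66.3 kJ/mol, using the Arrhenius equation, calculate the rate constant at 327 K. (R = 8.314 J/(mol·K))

9.79e+00 s⁻¹

Step 1: Use the Arrhenius equation: k = A × exp(-Eₐ/RT)
Step 2: Convert Eₐ to J/mol: 66.3 kJ/mol = 66300 J/mol
Step 3: Calculate the exponent: -Eₐ/(RT) = -66300/(8.314 × 327) = -24.38685
Step 4: k = 3.82e+11 × exp(-24.38685)
Step 5: k = 3.82e+11 × 2.56404e-11 = 9.7946e+00 s⁻¹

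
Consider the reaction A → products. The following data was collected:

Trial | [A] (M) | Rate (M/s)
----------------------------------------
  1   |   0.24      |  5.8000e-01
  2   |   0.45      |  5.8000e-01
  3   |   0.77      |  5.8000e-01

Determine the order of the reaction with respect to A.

zeroth order (0)

Step 1: Compare trials - when concentration changes, rate stays constant.
Step 2: rate₂/rate₁ = 5.8000e-01/5.8000e-01 = 1
Step 3: [A]₂/[A]₁ = 0.45/0.24 = 1.875
Step 4: Since rate ratio ≈ (conc ratio)^0, the reaction is zeroth order.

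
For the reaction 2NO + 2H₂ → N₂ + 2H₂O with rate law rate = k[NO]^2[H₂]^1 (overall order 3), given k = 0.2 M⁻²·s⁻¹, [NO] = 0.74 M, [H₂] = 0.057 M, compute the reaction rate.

0.006243 M/s

Step 1: The rate law is rate = k[NO]^2[H₂]^1, overall order = 2+1 = 3
Step 2: Substitute values: rate = 0.2 × (0.74)^2 × (0.057)^1
Step 3: rate = 0.2 × 0.5476 × 0.057 = 0.00624264 M/s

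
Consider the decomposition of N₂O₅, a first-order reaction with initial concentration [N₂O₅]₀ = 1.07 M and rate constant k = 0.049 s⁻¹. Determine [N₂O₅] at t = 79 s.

0.0223 M

Step 1: For a first-order reaction: [N₂O₅] = [N₂O₅]₀ × e^(-kt)
Step 2: [N₂O₅] = 1.07 × e^(-0.049 × 79)
Step 3: [N₂O₅] = 1.07 × e^(-3.871)
Step 4: [N₂O₅] = 1.07 × 0.0208375 = 0.0223 M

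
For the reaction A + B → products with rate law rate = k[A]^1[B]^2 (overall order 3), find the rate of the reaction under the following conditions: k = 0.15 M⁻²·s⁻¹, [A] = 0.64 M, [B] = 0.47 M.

0.02121 M/s

Step 1: The rate law is rate = k[A]^1[B]^2, overall order = 1+2 = 3
Step 2: Substitute values: rate = 0.15 × (0.64)^1 × (0.47)^2
Step 3: rate = 0.15 × 0.64 × 0.2209 = 0.0212064 M/s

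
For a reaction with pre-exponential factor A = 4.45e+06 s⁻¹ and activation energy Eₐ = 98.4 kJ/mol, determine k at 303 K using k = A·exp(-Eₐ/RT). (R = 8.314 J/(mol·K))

4.84e-11 s⁻¹

Step 1: Use the Arrhenius equation: k = A × exp(-Eₐ/RT)
Step 2: Convert Eₐ to J/mol: 98.4 kJ/mol = 98400 J/mol
Step 3: Calculate the exponent: -Eₐ/(RT) = -98400/(8.314 × 303) = -39.06092
Step 4: k = 4.45e+06 × exp(-39.06092)
Step 5: k = 4.45e+06 × 1.08657e-17 = 4.8352e-11 s⁻¹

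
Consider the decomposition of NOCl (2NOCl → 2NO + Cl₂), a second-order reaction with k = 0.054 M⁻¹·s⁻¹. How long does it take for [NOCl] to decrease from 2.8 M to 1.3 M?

7.631 s

Step 1: For second-order: t = (1/[NOCl] - 1/[NOCl]₀)/k
Step 2: t = (1/1.3 - 1/2.8)/0.054
Step 3: t = (0.7692 - 0.3571)/0.054
Step 4: t = 0.4121/0.054 = 7.631 s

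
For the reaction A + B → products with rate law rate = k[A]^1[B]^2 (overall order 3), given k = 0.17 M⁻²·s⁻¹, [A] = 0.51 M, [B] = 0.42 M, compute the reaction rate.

0.01529 M/s

Step 1: The rate law is rate = k[A]^1[B]^2, overall order = 1+2 = 3
Step 2: Substitute values: rate = 0.17 × (0.51)^1 × (0.42)^2
Step 3: rate = 0.17 × 0.51 × 0.1764 = 0.0152939 M/s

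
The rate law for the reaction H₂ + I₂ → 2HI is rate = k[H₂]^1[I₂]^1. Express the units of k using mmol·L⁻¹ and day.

(mmol·L⁻¹)⁻¹·day⁻¹

Step 1: Overall order = 1 + 1 = 2.
Step 2: rate has units mmol·L⁻¹·day⁻¹; [H₂]^1[I₂]^1 has units (mmol·L⁻¹)^2.
Step 3: k = rate/([H₂]^1[I₂]^1), so units of k = (mmol·L⁻¹)^(1-2)·day⁻¹ = (mmol·L⁻¹)⁻¹·day⁻¹.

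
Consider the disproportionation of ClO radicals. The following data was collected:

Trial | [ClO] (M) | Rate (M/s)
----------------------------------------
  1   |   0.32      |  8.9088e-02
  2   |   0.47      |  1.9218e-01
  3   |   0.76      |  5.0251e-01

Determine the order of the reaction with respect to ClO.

second order (2)

Step 1: Compare trials to find order n where rate₂/rate₁ = ([ClO]₂/[ClO]₁)^n
Step 2: rate₂/rate₁ = 1.9218e-01/8.9088e-02 = 2.157
Step 3: [ClO]₂/[ClO]₁ = 0.47/0.32 = 1.469
Step 4: n = ln(2.157)/ln(1.469) = 2.00 ≈ 2
Step 5: The reaction is second order in ClO.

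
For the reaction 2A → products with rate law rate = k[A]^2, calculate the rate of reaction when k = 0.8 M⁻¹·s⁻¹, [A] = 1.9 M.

2.888 M/s

Step 1: Identify the rate law: rate = k[A]^2
Step 2: Substitute values: rate = 0.8 × (1.9)^2
Step 3: Calculate: rate = 0.8 × 3.61 = 2.888 M/s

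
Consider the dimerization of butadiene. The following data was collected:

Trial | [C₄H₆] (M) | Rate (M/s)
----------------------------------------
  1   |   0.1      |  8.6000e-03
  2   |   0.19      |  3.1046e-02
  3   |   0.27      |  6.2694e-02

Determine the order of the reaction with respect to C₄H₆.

second order (2)

Step 1: Compare trials to find order n where rate₂/rate₁ = ([C₄H₆]₂/[C₄H₆]₁)^n
Step 2: rate₂/rate₁ = 3.1046e-02/8.6000e-03 = 3.61
Step 3: [C₄H₆]₂/[C₄H₆]₁ = 0.19/0.1 = 1.9
Step 4: n = ln(3.61)/ln(1.9) = 2.00 ≈ 2
Step 5: The reaction is second order in C₄H₆.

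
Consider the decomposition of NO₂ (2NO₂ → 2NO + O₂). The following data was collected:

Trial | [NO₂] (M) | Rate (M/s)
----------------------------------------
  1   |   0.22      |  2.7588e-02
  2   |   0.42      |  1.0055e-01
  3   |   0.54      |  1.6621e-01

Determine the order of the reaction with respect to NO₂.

second order (2)

Step 1: Compare trials to find order n where rate₂/rate₁ = ([NO₂]₂/[NO₂]₁)^n
Step 2: rate₂/rate₁ = 1.0055e-01/2.7588e-02 = 3.645
Step 3: [NO₂]₂/[NO₂]₁ = 0.42/0.22 = 1.909
Step 4: n = ln(3.645)/ln(1.909) = 2.00 ≈ 2
Step 5: The reaction is second order in NO₂.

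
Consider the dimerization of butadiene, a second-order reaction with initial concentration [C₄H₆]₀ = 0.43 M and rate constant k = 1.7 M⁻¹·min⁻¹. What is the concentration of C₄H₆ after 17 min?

0.03203 M

Step 1: For a second-order reaction: 1/[C₄H₆] = 1/[C₄H₆]₀ + kt
Step 2: 1/[C₄H₆] = 1/0.43 + 1.7 × 17
Step 3: 1/[C₄H₆] = 2.326 + 28.9 = 31.23
Step 4: [C₄H₆] = 1/31.23 = 0.03203 M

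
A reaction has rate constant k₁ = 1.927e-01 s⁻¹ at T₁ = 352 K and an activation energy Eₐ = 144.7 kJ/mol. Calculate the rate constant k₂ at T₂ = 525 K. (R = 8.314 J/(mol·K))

2.295e+06 s⁻¹

Step 1: Use the two-temperature Arrhenius form: ln(k₂/k₁) = -Eₐ/R × (1/T₂ - 1/T₁)
Step 2: Convert Eₐ to J/mol: 144.7 kJ/mol = 144700 J/mol
Step 3: 1/T₂ - 1/T₁ = 1/525 - 1/352 = -9.361472e-04 K⁻¹
Step 4: ln(k₂/k₁) = -144700/8.314 × -9.361472e-04 = 16.29306
Step 5: k₂ = k₁ × exp(16.29306) = 1.927e-01 × 1.19120e+07 = 2.295e+06 s⁻¹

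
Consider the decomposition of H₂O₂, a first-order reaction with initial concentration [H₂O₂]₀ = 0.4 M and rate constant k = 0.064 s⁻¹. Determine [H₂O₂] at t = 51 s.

0.01529 M

Step 1: For a first-order reaction: [H₂O₂] = [H₂O₂]₀ × e^(-kt)
Step 2: [H₂O₂] = 0.4 × e^(-0.064 × 51)
Step 3: [H₂O₂] = 0.4 × e^(-3.264)
Step 4: [H₂O₂] = 0.4 × 0.0382352 = 0.01529 M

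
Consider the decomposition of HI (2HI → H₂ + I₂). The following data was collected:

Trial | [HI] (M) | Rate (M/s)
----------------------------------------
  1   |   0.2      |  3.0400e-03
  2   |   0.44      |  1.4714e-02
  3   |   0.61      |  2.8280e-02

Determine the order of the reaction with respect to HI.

second order (2)

Step 1: Compare trials to find order n where rate₂/rate₁ = ([HI]₂/[HI]₁)^n
Step 2: rate₂/rate₁ = 1.4714e-02/3.0400e-03 = 4.84
Step 3: [HI]₂/[HI]₁ = 0.44/0.2 = 2.2
Step 4: n = ln(4.84)/ln(2.2) = 2.00 ≈ 2
Step 5: The reaction is second order in HI.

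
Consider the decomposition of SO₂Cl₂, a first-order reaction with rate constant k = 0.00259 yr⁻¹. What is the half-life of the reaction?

267.6 yr

Step 1: For a first-order reaction, t₁/₂ = ln(2)/k
Step 2: t₁/₂ = ln(2)/0.00259
Step 3: t₁/₂ = 0.6931/0.00259 = 267.6 yr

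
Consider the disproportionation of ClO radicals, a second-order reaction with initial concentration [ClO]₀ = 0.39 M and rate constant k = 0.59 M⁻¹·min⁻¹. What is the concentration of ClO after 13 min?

0.09771 M

Step 1: For a second-order reaction: 1/[ClO] = 1/[ClO]₀ + kt
Step 2: 1/[ClO] = 1/0.39 + 0.59 × 13
Step 3: 1/[ClO] = 2.564 + 7.67 = 10.23
Step 4: [ClO] = 1/10.23 = 0.09771 M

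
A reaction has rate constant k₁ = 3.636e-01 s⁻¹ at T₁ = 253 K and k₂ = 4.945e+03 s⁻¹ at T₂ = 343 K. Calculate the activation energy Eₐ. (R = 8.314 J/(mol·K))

76.3 kJ/mol

Step 1: Use the two-temperature Arrhenius form: ln(k₂/k₁) = -Eₐ/R × (1/T₂ - 1/T₁)
Step 2: ln(k₂/k₁) = ln(4.945e+03/3.636e-01) = ln(13600.1) = 9.51783
Step 3: 1/T₂ - 1/T₁ = 1/343 - 1/253 = -1.037117e-03 K⁻¹
Step 4: Eₐ = -R × ln(k₂/k₁) / (1/T₂ - 1/T₁) = -8.314 × 9.51783 / -1.037117e-03
Step 5: Eₐ = 7.6299e+04 J/mol = 76.3 kJ/mol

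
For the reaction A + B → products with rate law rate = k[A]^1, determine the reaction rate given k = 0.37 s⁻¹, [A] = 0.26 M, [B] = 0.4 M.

0.0962 M/s

Step 1: The rate law is rate = k[A]^1
Step 2: Note that the rate does not depend on [B] (zero order in B).
Step 3: rate = 0.37 × (0.26)^1 = 0.0962 M/s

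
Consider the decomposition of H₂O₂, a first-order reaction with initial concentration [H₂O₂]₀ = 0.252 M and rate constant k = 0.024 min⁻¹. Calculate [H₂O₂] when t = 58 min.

0.06264 M

Step 1: For a first-order reaction: [H₂O₂] = [H₂O₂]₀ × e^(-kt)
Step 2: [H₂O₂] = 0.252 × e^(-0.024 × 58)
Step 3: [H₂O₂] = 0.252 × e^(-1.392)
Step 4: [H₂O₂] = 0.252 × 0.248578 = 0.06264 M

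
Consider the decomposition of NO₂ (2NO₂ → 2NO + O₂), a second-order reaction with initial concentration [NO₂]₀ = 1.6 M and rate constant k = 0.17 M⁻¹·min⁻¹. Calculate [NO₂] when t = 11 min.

0.4008 M

Step 1: For a second-order reaction: 1/[NO₂] = 1/[NO₂]₀ + kt
Step 2: 1/[NO₂] = 1/1.6 + 0.17 × 11
Step 3: 1/[NO₂] = 0.625 + 1.87 = 2.495
Step 4: [NO₂] = 1/2.495 = 0.4008 M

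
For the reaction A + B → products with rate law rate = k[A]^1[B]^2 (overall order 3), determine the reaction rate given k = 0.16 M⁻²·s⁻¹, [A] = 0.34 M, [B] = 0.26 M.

0.003677 M/s

Step 1: The rate law is rate = k[A]^1[B]^2, overall order = 1+2 = 3
Step 2: Substitute values: rate = 0.16 × (0.34)^1 × (0.26)^2
Step 3: rate = 0.16 × 0.34 × 0.0676 = 0.00367744 M/s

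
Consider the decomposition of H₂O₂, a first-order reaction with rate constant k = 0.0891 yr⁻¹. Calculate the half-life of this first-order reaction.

7.779 yr

Step 1: For a first-order reaction, t₁/₂ = ln(2)/k
Step 2: t₁/₂ = ln(2)/0.0891
Step 3: t₁/₂ = 0.6931/0.0891 = 7.779 yr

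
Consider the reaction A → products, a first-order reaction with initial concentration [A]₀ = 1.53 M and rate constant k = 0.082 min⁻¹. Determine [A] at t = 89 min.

0.001036 M

Step 1: For a first-order reaction: [A] = [A]₀ × e^(-kt)
Step 2: [A] = 1.53 × e^(-0.082 × 89)
Step 3: [A] = 1.53 × e^(-7.298)
Step 4: [A] = 1.53 × 0.000676891 = 0.001036 M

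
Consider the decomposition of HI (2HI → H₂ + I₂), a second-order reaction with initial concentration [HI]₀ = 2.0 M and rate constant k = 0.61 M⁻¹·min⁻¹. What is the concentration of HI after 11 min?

0.1387 M

Step 1: For a second-order reaction: 1/[HI] = 1/[HI]₀ + kt
Step 2: 1/[HI] = 1/2.0 + 0.61 × 11
Step 3: 1/[HI] = 0.5 + 6.71 = 7.21
Step 4: [HI] = 1/7.21 = 0.1387 M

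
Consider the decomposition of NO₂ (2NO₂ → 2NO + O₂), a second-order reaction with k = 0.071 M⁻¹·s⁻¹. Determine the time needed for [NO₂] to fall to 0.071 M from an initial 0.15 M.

104.5 s

Step 1: For second-order: t = (1/[NO₂] - 1/[NO₂]₀)/k
Step 2: t = (1/0.071 - 1/0.15)/0.071
Step 3: t = (14.08 - 6.667)/0.071
Step 4: t = 7.418/0.071 = 104.5 s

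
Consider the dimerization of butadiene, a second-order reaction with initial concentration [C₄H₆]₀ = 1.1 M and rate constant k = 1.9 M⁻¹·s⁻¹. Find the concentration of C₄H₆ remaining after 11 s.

0.04585 M

Step 1: For a second-order reaction: 1/[C₄H₆] = 1/[C₄H₆]₀ + kt
Step 2: 1/[C₄H₆] = 1/1.1 + 1.9 × 11
Step 3: 1/[C₄H₆] = 0.9091 + 20.9 = 21.81
Step 4: [C₄H₆] = 1/21.81 = 0.04585 M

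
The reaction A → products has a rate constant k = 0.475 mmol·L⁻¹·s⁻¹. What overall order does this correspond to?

zeroth order (0)

Step 1: The units of k for an nth-order reaction are (concentration)^(1-n)·(time)⁻¹.
Step 2: Here k has units mmol·L⁻¹·s⁻¹, so the concentration exponent is 1.
Step 3: 1 - n = 1 ⇒ n = 0. The reaction is zeroth order.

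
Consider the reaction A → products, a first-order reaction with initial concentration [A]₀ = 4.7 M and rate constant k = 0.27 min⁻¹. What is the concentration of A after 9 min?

0.4138 M

Step 1: For a first-order reaction: [A] = [A]₀ × e^(-kt)
Step 2: [A] = 4.7 × e^(-0.27 × 9)
Step 3: [A] = 4.7 × e^(-2.43)
Step 4: [A] = 4.7 × 0.0880368 = 0.4138 M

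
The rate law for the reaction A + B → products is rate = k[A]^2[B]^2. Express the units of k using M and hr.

M⁻³·hr⁻¹

Step 1: Overall order = 2 + 2 = 4.
Step 2: rate has units M·hr⁻¹; [A]^2[B]^2 has units M^4.
Step 3: k = rate/([A]^2[B]^2), so units of k = M^(1-4)·hr⁻¹ = M⁻³·hr⁻¹.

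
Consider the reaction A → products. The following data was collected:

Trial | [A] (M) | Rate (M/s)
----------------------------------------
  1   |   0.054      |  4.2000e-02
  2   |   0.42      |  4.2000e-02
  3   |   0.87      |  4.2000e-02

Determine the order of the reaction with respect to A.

zeroth order (0)

Step 1: Compare trials - when concentration changes, rate stays constant.
Step 2: rate₂/rate₁ = 4.2000e-02/4.2000e-02 = 1
Step 3: [A]₂/[A]₁ = 0.42/0.054 = 7.778
Step 4: Since rate ratio ≈ (conc ratio)^0, the reaction is zeroth order.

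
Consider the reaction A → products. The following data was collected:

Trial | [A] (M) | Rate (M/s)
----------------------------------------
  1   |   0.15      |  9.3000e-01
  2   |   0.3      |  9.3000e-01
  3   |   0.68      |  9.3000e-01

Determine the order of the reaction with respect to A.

zeroth order (0)

Step 1: Compare trials - when concentration changes, rate stays constant.
Step 2: rate₂/rate₁ = 9.3000e-01/9.3000e-01 = 1
Step 3: [A]₂/[A]₁ = 0.3/0.15 = 2
Step 4: Since rate ratio ≈ (conc ratio)^0, the reaction is zeroth order.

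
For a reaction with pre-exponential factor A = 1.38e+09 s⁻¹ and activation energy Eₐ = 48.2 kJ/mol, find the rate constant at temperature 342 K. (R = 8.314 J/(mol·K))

6.00e+01 s⁻¹

Step 1: Use the Arrhenius equation: k = A × exp(-Eₐ/RT)
Step 2: Convert Eₐ to J/mol: 48.2 kJ/mol = 48200 J/mol
Step 3: Calculate the exponent: -Eₐ/(RT) = -48200/(8.314 × 342) = -16.95161
Step 4: k = 1.38e+09 × exp(-16.95161)
Step 5: k = 1.38e+09 × 4.34520e-08 = 5.9964e+01 s⁻¹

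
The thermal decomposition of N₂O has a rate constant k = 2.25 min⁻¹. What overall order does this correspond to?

first order (1)

Step 1: The units of k for an nth-order reaction are (concentration)^(1-n)·(time)⁻¹.
Step 2: Here k has units min⁻¹, so the concentration exponent is 0.
Step 3: 1 - n = 0 ⇒ n = 1. The reaction is first order.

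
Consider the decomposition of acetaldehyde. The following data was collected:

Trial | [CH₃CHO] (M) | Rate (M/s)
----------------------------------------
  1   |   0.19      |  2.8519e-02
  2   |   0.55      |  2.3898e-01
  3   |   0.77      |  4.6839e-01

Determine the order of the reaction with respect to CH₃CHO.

second order (2)

Step 1: Compare trials to find order n where rate₂/rate₁ = ([CH₃CHO]₂/[CH₃CHO]₁)^n
Step 2: rate₂/rate₁ = 2.3898e-01/2.8519e-02 = 8.38
Step 3: [CH₃CHO]₂/[CH₃CHO]₁ = 0.55/0.19 = 2.895
Step 4: n = ln(8.38)/ln(2.895) = 2.00 ≈ 2
Step 5: The reaction is second order in CH₃CHO.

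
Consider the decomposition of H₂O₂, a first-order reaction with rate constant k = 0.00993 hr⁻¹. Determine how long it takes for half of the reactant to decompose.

69.8 hr

Step 1: For a first-order reaction, t₁/₂ = ln(2)/k
Step 2: t₁/₂ = ln(2)/0.00993
Step 3: t₁/₂ = 0.6931/0.00993 = 69.8 hr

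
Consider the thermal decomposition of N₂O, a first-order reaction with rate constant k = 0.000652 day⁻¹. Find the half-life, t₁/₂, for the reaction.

1063 day

Step 1: For a first-order reaction, t₁/₂ = ln(2)/k
Step 2: t₁/₂ = ln(2)/0.000652
Step 3: t₁/₂ = 0.6931/0.000652 = 1063 day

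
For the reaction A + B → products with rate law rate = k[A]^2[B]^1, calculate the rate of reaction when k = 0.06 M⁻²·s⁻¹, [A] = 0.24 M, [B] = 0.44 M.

0.001521 M/s

Step 1: The rate law is rate = k[A]^2[B]^1
Step 2: Substitute: rate = 0.06 × (0.24)^2 × (0.44)^1
Step 3: rate = 0.06 × 0.0576 × 0.44 = 0.00152064 M/s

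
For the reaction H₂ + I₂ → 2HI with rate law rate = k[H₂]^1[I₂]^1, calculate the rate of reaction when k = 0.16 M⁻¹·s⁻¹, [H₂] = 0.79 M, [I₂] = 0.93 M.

0.1176 M/s

Step 1: The rate law is rate = k[H₂]^1[I₂]^1
Step 2: Substitute: rate = 0.16 × (0.79)^1 × (0.93)^1
Step 3: rate = 0.16 × 0.79 × 0.93 = 0.117552 M/s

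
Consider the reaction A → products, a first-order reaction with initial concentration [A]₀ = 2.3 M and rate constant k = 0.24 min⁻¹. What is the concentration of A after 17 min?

0.03889 M

Step 1: For a first-order reaction: [A] = [A]₀ × e^(-kt)
Step 2: [A] = 2.3 × e^(-0.24 × 17)
Step 3: [A] = 2.3 × e^(-4.08)
Step 4: [A] = 2.3 × 0.0169075 = 0.03889 M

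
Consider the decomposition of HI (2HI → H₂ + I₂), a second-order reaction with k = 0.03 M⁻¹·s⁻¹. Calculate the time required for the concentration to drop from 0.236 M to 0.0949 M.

210 s

Step 1: For second-order: t = (1/[HI] - 1/[HI]₀)/k
Step 2: t = (1/0.0949 - 1/0.236)/0.03
Step 3: t = (10.54 - 4.237)/0.03
Step 4: t = 6.3/0.03 = 210 s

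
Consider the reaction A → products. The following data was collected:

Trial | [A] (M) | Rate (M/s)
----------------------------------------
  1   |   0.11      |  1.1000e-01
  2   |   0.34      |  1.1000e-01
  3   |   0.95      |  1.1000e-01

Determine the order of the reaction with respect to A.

zeroth order (0)

Step 1: Compare trials - when concentration changes, rate stays constant.
Step 2: rate₂/rate₁ = 1.1000e-01/1.1000e-01 = 1
Step 3: [A]₂/[A]₁ = 0.34/0.11 = 3.091
Step 4: Since rate ratio ≈ (conc ratio)^0, the reaction is zeroth order.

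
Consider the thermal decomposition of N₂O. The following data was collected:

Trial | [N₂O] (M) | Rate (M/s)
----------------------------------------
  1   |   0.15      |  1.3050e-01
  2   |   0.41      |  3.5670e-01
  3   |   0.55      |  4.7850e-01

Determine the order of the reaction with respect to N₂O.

first order (1)

Step 1: Compare trials to find order n where rate₂/rate₁ = ([N₂O]₂/[N₂O]₁)^n
Step 2: rate₂/rate₁ = 3.5670e-01/1.3050e-01 = 2.733
Step 3: [N₂O]₂/[N₂O]₁ = 0.41/0.15 = 2.733
Step 4: n = ln(2.733)/ln(2.733) = 1.00 ≈ 1
Step 5: The reaction is first order in N₂O.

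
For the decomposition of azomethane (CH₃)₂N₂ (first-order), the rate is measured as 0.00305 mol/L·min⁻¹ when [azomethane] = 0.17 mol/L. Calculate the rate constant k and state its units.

0.01794 min⁻¹

Step 1: rate = k[azomethane]^1, so k = rate / [azomethane]^1.
Step 2: k = 0.00305 / (0.17)^1 = 0.00305 / 0.17.
Step 3: k = 0.01794 min⁻¹.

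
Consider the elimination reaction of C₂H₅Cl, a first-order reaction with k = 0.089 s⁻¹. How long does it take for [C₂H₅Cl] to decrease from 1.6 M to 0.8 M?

7.788 s

Step 1: For first-order: t = ln([C₂H₅Cl]₀/[C₂H₅Cl])/k
Step 2: t = ln(1.6/0.8)/0.089
Step 3: t = ln(2)/0.089
Step 4: t = 0.6931/0.089 = 7.788 s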